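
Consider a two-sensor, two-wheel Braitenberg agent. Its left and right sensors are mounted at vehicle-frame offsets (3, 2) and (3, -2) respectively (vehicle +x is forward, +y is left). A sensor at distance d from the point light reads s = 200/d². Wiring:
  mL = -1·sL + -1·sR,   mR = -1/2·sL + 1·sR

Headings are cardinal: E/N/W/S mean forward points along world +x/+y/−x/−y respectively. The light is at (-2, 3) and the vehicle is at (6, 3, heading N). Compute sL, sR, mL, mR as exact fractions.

left sensor world pos  = (4, 6); dL² = 45
right sensor world pos = (8, 6); dR² = 109
sL = 200/45 = 40/9
sR = 200/109 = 200/109
mL = -1·sL + -1·sR = -6160/981
mR = -1/2·sL + 1·sR = -380/981

40/9 200/109 -6160/981 -380/981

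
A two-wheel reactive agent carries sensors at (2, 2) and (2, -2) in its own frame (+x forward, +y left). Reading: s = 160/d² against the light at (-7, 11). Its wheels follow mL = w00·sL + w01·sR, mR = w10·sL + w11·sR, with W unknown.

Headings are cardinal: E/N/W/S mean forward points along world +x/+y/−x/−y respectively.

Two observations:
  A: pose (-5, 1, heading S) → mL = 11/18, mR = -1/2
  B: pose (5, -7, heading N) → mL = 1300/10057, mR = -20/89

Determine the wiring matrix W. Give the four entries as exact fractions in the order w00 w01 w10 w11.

obs A: pose=(-5,1,S) → sL=1, sR=10/9, mL=11/18, mR=-1/2
obs B: pose=(5,-7,N) → sL=40/89, sR=40/113, mL=1300/10057, mR=-20/89
sensor matrix S = [[1, 10/9], [40/89, 40/113]]; det S = -13160/90513
solve [mL_A; mL_B] = S·[w00; w01] and [mR_A; mR_B] = S·[w10; w11]:
  w00 = -1/2, w01 = 1, w10 = -1/2, w11 = 0

-1/2 1 -1/2 0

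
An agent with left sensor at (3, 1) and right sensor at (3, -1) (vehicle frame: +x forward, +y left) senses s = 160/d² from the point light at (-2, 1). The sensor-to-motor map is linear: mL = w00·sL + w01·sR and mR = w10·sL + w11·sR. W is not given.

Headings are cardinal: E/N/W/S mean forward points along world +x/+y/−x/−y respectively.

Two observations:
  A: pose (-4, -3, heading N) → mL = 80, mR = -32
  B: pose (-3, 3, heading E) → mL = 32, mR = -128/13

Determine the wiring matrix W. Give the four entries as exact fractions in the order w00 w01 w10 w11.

0 1 1/2 -1/2

obs A: pose=(-4,-3,N) → sL=16, sR=80, mL=80, mR=-32
obs B: pose=(-3,3,E) → sL=160/13, sR=32, mL=32, mR=-128/13
sensor matrix S = [[16, 80], [160/13, 32]]; det S = -6144/13
solve [mL_A; mL_B] = S·[w00; w01] and [mR_A; mR_B] = S·[w10; w11]:
  w00 = 0, w01 = 1, w10 = 1/2, w11 = -1/2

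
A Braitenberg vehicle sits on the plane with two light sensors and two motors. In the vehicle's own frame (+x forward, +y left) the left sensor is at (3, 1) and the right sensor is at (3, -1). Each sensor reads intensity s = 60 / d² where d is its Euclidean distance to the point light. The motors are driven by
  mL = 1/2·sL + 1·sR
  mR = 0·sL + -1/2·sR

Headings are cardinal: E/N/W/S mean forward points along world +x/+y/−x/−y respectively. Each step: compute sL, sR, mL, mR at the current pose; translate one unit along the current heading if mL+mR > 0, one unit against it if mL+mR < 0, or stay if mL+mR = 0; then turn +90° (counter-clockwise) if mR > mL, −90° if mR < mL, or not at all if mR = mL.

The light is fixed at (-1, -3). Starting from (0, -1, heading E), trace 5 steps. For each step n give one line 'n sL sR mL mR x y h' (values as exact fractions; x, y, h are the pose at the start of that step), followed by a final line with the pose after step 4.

n=0: pose=(0,-1,E); sL=12/5, sR=60/17; mL=402/85, mR=-30/17; mL+mR=252/85 → advance +1; mR−mL=-552/85 → turn -1·90°
n=1: pose=(1,-1,S); sL=6, sR=30; mL=33, mR=-15; mL+mR=18 → advance +1; mR−mL=-48 → turn -1·90°
n=2: pose=(1,-2,W); sL=60, sR=12; mL=42, mR=-6; mL+mR=36 → advance +1; mR−mL=-48 → turn -1·90°
n=3: pose=(0,-2,N); sL=15/4, sR=3; mL=39/8, mR=-3/2; mL+mR=27/8 → advance +1; mR−mL=-51/8 → turn -1·90°
n=4: pose=(0,-1,E); sL=12/5, sR=60/17; mL=402/85, mR=-30/17; mL+mR=252/85 → advance +1; mR−mL=-552/85 → turn -1·90°

0 12/5 60/17 402/85 -30/17 0 -1 E
1 6 30 33 -15 1 -1 S
2 60 12 42 -6 1 -2 W
3 15/4 3 39/8 -3/2 0 -2 N
4 12/5 60/17 402/85 -30/17 0 -1 E
final 1 -1 S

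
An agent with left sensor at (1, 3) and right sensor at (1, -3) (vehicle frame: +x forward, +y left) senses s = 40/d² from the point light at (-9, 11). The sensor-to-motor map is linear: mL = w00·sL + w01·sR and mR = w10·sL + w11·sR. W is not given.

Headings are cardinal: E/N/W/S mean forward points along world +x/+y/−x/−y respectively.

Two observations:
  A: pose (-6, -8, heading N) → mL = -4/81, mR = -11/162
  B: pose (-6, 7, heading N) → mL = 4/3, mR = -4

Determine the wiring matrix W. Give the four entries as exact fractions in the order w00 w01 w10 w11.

obs A: pose=(-6,-8,N) → sL=10/81, sR=1/9, mL=-4/81, mR=-11/162
obs B: pose=(-6,7,N) → sL=40/9, sR=8/9, mL=4/3, mR=-4
sensor matrix S = [[10/81, 1/9], [40/9, 8/9]]; det S = -280/729
solve [mL_A; mL_B] = S·[w00; w01] and [mR_A; mR_B] = S·[w10; w11]:
  w00 = 1/2, w01 = -1, w10 = -1, w11 = 1/2

1/2 -1 -1 1/2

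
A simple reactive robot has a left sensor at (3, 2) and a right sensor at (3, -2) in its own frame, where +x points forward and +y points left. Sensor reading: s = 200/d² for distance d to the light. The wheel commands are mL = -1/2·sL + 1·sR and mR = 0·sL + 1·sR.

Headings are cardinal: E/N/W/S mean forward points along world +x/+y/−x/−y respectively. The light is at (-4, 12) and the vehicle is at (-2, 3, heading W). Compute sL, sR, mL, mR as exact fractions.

left sensor world pos  = (-5, 1); dL² = 122
right sensor world pos = (-5, 5); dR² = 50
sL = 200/122 = 100/61
sR = 200/50 = 4
mL = -1/2·sL + 1·sR = 194/61
mR = 0·sL + 1·sR = 4

100/61 4 194/61 4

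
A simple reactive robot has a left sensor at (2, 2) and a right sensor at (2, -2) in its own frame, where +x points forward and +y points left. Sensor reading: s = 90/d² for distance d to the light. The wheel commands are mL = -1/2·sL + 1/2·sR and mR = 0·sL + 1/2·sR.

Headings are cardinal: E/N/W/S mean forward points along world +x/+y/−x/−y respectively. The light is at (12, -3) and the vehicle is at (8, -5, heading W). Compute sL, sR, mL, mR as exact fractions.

left sensor world pos  = (6, -7); dL² = 52
right sensor world pos = (6, -3); dR² = 36
sL = 90/52 = 45/26
sR = 90/36 = 5/2
mL = -1/2·sL + 1/2·sR = 5/13
mR = 0·sL + 1/2·sR = 5/4

45/26 5/2 5/13 5/4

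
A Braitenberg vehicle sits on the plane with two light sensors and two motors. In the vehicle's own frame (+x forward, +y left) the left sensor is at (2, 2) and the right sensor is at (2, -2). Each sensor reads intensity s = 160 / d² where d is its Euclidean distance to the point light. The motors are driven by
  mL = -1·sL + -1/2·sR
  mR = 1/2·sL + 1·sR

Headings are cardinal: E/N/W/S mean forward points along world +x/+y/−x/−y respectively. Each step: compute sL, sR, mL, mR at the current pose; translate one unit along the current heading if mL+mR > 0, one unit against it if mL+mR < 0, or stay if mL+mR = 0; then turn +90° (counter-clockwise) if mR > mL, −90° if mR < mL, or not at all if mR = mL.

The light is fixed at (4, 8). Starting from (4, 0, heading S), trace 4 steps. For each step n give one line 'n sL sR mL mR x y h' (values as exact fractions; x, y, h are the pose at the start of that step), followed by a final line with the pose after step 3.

0 20/13 20/13 -30/13 30/13 4 0 S
1 4 20/13 -62/13 46/13 4 0 E
2 32/9 160/37 -1904/333 2032/333 3 0 N
3 16/9 80/17 -632/153 856/153 3 1 W
final 2 1 S

n=0: pose=(4,0,S); sL=20/13, sR=20/13; mL=-30/13, mR=30/13; mL+mR=0 → advance +0; mR−mL=60/13 → turn +1·90°
n=1: pose=(4,0,E); sL=4, sR=20/13; mL=-62/13, mR=46/13; mL+mR=-16/13 → advance -1; mR−mL=108/13 → turn +1·90°
n=2: pose=(3,0,N); sL=32/9, sR=160/37; mL=-1904/333, mR=2032/333; mL+mR=128/333 → advance +1; mR−mL=1312/111 → turn +1·90°
n=3: pose=(3,1,W); sL=16/9, sR=80/17; mL=-632/153, mR=856/153; mL+mR=224/153 → advance +1; mR−mL=496/51 → turn +1·90°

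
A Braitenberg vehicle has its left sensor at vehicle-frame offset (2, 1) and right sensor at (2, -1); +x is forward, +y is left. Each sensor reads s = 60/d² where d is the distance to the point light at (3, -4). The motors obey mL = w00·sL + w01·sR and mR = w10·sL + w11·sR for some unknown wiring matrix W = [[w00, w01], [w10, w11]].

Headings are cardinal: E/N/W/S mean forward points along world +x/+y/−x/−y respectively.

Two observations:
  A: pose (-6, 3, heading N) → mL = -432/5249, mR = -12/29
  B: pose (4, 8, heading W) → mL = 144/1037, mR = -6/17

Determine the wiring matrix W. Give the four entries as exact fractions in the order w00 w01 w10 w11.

obs A: pose=(-6,3,N) → sL=60/181, sR=12/29, mL=-432/5249, mR=-12/29
obs B: pose=(4,8,W) → sL=30/61, sR=6/17, mL=144/1037, mR=-6/17
sensor matrix S = [[60/181, 12/29], [30/61, 6/17]]; det S = -470880/5443213
solve [mL_A; mL_B] = S·[w00; w01] and [mR_A; mR_B] = S·[w10; w11]:
  w00 = 1, w01 = -1, w10 = 0, w11 = -1

1 -1 0 -1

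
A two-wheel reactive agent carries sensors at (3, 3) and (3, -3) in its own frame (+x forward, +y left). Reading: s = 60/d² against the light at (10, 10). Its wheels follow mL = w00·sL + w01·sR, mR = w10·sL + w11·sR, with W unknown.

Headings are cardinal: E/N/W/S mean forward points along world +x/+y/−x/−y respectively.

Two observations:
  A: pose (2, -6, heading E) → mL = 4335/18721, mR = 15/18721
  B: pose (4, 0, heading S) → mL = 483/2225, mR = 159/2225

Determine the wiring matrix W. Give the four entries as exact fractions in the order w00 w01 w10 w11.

1 -1/2 -1/2 1

obs A: pose=(2,-6,E) → sL=30/97, sR=30/193, mL=4335/18721, mR=15/18721
obs B: pose=(4,0,S) → sL=30/89, sR=6/25, mL=483/2225, mR=159/2225
sensor matrix S = [[30/97, 30/193], [30/89, 6/25]]; det S = 181872/8330845
solve [mL_A; mL_B] = S·[w00; w01] and [mR_A; mR_B] = S·[w10; w11]:
  w00 = 1, w01 = -1/2, w10 = -1/2, w11 = 1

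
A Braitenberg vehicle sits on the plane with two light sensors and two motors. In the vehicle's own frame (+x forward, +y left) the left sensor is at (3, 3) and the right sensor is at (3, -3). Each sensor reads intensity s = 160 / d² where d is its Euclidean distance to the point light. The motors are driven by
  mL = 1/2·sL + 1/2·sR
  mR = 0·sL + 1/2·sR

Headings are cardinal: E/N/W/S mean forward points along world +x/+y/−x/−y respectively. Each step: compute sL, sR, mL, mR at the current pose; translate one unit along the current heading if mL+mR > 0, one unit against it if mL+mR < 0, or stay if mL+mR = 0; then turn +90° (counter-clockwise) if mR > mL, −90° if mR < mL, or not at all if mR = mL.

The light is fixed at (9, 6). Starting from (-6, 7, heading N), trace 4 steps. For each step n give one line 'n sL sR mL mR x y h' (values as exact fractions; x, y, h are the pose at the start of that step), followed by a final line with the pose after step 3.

0 8/17 1 25/34 1/2 -6 7 N
1 160/169 32/29 5024/4901 16/29 -6 8 E
2 80/61 16/29 1648/1769 8/29 -5 8 S
3 160/293 32/61 9568/17873 16/61 -5 7 W
final -6 7 N

n=0: pose=(-6,7,N); sL=8/17, sR=1; mL=25/34, mR=1/2; mL+mR=21/17 → advance +1; mR−mL=-4/17 → turn -1·90°
n=1: pose=(-6,8,E); sL=160/169, sR=32/29; mL=5024/4901, mR=16/29; mL+mR=7728/4901 → advance +1; mR−mL=-80/169 → turn -1·90°
n=2: pose=(-5,8,S); sL=80/61, sR=16/29; mL=1648/1769, mR=8/29; mL+mR=2136/1769 → advance +1; mR−mL=-40/61 → turn -1·90°
n=3: pose=(-5,7,W); sL=160/293, sR=32/61; mL=9568/17873, mR=16/61; mL+mR=14256/17873 → advance +1; mR−mL=-80/293 → turn -1·90°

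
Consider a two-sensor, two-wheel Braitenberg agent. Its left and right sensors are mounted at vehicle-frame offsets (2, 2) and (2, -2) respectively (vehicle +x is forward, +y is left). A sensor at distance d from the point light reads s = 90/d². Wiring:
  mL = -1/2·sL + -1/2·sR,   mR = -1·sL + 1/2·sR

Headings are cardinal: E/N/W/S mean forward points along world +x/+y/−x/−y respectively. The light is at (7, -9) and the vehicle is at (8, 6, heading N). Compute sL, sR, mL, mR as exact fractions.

left sensor world pos  = (6, 8); dL² = 290
right sensor world pos = (10, 8); dR² = 298
sL = 90/290 = 9/29
sR = 90/298 = 45/149
mL = -1/2·sL + -1/2·sR = -1323/4321
mR = -1·sL + 1/2·sR = -1377/8642

9/29 45/149 -1323/4321 -1377/8642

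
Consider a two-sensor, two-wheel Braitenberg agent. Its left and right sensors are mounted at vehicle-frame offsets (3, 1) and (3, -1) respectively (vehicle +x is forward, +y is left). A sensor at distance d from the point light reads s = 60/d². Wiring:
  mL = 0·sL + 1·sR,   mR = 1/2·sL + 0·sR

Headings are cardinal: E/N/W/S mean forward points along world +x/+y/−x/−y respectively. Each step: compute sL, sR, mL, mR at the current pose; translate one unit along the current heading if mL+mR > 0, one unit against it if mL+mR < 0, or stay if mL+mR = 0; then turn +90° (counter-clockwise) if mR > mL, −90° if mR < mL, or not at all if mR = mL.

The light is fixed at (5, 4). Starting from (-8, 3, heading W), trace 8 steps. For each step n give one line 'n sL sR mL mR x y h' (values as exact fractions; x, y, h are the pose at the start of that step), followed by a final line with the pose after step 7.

n=0: pose=(-8,3,W); sL=3/13, sR=15/64; mL=15/64, mR=3/26; mL+mR=291/832 → advance +1; mR−mL=-99/832 → turn -1·90°
n=1: pose=(-9,3,N); sL=60/229, sR=60/173; mL=60/173, mR=30/229; mL+mR=18930/39617 → advance +1; mR−mL=-8550/39617 → turn -1·90°
n=2: pose=(-9,4,E); sL=30/61, sR=30/61; mL=30/61, mR=15/61; mL+mR=45/61 → advance +1; mR−mL=-15/61 → turn -1·90°
n=3: pose=(-8,4,S); sL=20/51, sR=12/41; mL=12/41, mR=10/51; mL+mR=1022/2091 → advance +1; mR−mL=-202/2091 → turn -1·90°
n=4: pose=(-8,3,W); sL=3/13, sR=15/64; mL=15/64, mR=3/26; mL+mR=291/832 → advance +1; mR−mL=-99/832 → turn -1·90°
n=5: pose=(-9,3,N); sL=60/229, sR=60/173; mL=60/173, mR=30/229; mL+mR=18930/39617 → advance +1; mR−mL=-8550/39617 → turn -1·90°
n=6: pose=(-9,4,E); sL=30/61, sR=30/61; mL=30/61, mR=15/61; mL+mR=45/61 → advance +1; mR−mL=-15/61 → turn -1·90°
n=7: pose=(-8,4,S); sL=20/51, sR=12/41; mL=12/41, mR=10/51; mL+mR=1022/2091 → advance +1; mR−mL=-202/2091 → turn -1·90°

0 3/13 15/64 15/64 3/26 -8 3 W
1 60/229 60/173 60/173 30/229 -9 3 N
2 30/61 30/61 30/61 15/61 -9 4 E
3 20/51 12/41 12/41 10/51 -8 4 S
4 3/13 15/64 15/64 3/26 -8 3 W
5 60/229 60/173 60/173 30/229 -9 3 N
6 30/61 30/61 30/61 15/61 -9 4 E
7 20/51 12/41 12/41 10/51 -8 4 S
final -8 3 W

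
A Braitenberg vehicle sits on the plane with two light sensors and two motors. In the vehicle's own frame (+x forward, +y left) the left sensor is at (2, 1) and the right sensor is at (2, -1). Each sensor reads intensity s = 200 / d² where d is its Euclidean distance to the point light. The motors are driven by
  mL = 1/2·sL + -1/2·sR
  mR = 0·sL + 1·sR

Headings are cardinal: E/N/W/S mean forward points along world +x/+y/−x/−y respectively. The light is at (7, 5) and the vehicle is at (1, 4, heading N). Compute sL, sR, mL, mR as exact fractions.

left sensor world pos  = (0, 6); dL² = 50
right sensor world pos = (2, 6); dR² = 26
sL = 200/50 = 4
sR = 200/26 = 100/13
mL = 1/2·sL + -1/2·sR = -24/13
mR = 0·sL + 1·sR = 100/13

4 100/13 -24/13 100/13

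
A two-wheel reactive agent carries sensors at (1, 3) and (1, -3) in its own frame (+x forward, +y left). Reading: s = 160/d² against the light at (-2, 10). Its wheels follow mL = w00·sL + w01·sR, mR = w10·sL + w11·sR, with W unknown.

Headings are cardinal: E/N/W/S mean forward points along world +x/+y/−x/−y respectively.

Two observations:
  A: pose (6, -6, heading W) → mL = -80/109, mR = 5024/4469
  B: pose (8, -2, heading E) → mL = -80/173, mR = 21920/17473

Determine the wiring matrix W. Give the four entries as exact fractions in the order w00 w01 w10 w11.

0 -1 1 1

obs A: pose=(6,-6,W) → sL=16/41, sR=80/109, mL=-80/109, mR=5024/4469
obs B: pose=(8,-2,E) → sL=80/101, sR=80/173, mL=-80/173, mR=21920/17473
sensor matrix S = [[16/41, 80/109], [80/101, 80/173]]; det S = -31303680/78086837
solve [mL_A; mL_B] = S·[w00; w01] and [mR_A; mR_B] = S·[w10; w11]:
  w00 = 0, w01 = -1, w10 = 1, w11 = 1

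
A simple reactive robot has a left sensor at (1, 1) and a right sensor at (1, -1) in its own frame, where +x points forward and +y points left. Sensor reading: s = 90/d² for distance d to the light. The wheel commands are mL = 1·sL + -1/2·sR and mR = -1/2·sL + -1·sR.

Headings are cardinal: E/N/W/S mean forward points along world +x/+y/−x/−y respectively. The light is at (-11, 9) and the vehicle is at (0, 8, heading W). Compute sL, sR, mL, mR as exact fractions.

45/52 9/10 27/65 -693/520

left sensor world pos  = (-1, 7); dL² = 104
right sensor world pos = (-1, 9); dR² = 100
sL = 90/104 = 45/52
sR = 90/100 = 9/10
mL = 1·sL + -1/2·sR = 27/65
mR = -1/2·sL + -1·sR = -693/520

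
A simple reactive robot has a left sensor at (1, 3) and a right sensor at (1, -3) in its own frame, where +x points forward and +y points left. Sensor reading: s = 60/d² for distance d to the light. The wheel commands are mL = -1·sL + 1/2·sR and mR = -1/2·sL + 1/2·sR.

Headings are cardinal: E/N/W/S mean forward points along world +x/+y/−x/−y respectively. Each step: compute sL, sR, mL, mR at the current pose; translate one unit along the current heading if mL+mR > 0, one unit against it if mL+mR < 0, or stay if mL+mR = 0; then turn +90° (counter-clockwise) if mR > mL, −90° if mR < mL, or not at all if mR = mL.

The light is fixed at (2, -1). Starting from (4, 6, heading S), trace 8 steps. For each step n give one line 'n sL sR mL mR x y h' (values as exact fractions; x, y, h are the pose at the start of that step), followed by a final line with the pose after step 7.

n=0: pose=(4,6,S); sL=60/61, sR=60/37; mL=-390/2257, mR=720/2257; mL+mR=330/2257 → advance +1; mR−mL=30/61 → turn +1·90°
n=1: pose=(4,5,E); sL=2/3, sR=10/3; mL=1, mR=4/3; mL+mR=7/3 → advance +1; mR−mL=1/3 → turn +1·90°
n=2: pose=(5,5,N); sL=60/49, sR=12/17; mL=-726/833, mR=-216/833; mL+mR=-942/833 → advance -1; mR−mL=30/49 → turn +1·90°
n=3: pose=(5,4,W); sL=15/2, sR=15/17; mL=-120/17, mR=-225/68; mL+mR=-705/68 → advance -1; mR−mL=15/4 → turn +1·90°
n=4: pose=(6,4,S); sL=12/13, sR=60/17; mL=186/221, mR=288/221; mL+mR=474/221 → advance +1; mR−mL=6/13 → turn +1·90°
n=5: pose=(6,3,E); sL=30/37, sR=30/13; mL=165/481, mR=360/481; mL+mR=525/481 → advance +1; mR−mL=15/37 → turn +1·90°
n=6: pose=(7,3,N); sL=60/29, sR=60/89; mL=-4470/2581, mR=-1800/2581; mL+mR=-6270/2581 → advance -1; mR−mL=30/29 → turn +1·90°
n=7: pose=(7,2,W); sL=15/4, sR=15/13; mL=-165/52, mR=-135/104; mL+mR=-465/104 → advance -1; mR−mL=15/8 → turn +1·90°

0 60/61 60/37 -390/2257 720/2257 4 6 S
1 2/3 10/3 1 4/3 4 5 E
2 60/49 12/17 -726/833 -216/833 5 5 N
3 15/2 15/17 -120/17 -225/68 5 4 W
4 12/13 60/17 186/221 288/221 6 4 S
5 30/37 30/13 165/481 360/481 6 3 E
6 60/29 60/89 -4470/2581 -1800/2581 7 3 N
7 15/4 15/13 -165/52 -135/104 7 2 W
final 8 2 S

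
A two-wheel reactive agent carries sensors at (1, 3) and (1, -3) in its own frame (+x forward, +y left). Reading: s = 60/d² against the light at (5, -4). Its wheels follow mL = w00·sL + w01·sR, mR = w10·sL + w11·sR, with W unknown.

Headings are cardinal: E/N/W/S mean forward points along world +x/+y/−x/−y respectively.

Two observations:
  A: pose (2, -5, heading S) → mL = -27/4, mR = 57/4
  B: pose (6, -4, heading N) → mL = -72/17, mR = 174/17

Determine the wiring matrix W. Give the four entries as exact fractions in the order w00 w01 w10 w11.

obs A: pose=(2,-5,S) → sL=15, sR=3/2, mL=-27/4, mR=57/4
obs B: pose=(6,-4,N) → sL=12, sR=60/17, mL=-72/17, mR=174/17
sensor matrix S = [[15, 3/2], [12, 60/17]]; det S = 594/17
solve [mL_A; mL_B] = S·[w00; w01] and [mR_A; mR_B] = S·[w10; w11]:
  w00 = -1/2, w01 = 1/2, w10 = 1, w11 = -1/2

-1/2 1/2 1 -1/2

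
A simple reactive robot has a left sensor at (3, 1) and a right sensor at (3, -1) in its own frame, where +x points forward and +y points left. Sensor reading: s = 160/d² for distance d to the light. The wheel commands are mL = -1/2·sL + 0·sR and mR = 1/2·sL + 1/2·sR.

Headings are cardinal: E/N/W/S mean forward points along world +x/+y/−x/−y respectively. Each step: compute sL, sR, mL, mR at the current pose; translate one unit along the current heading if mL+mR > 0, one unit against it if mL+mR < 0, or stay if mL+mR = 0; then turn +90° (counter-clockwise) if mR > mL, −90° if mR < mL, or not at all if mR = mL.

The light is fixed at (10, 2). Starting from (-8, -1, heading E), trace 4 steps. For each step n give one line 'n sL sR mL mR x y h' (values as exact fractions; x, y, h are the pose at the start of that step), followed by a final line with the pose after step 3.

0 160/229 160/241 -80/229 37600/55189 -8 -1 E
1 40/81 5/8 -20/81 725/1296 -7 -1 N
2 160/409 160/401 -80/409 64800/164009 -7 0 W
3 80/157 80/193 -40/157 14000/30301 -8 0 S
final -8 -1 E

n=0: pose=(-8,-1,E); sL=160/229, sR=160/241; mL=-80/229, mR=37600/55189; mL+mR=80/241 → advance +1; mR−mL=56880/55189 → turn +1·90°
n=1: pose=(-7,-1,N); sL=40/81, sR=5/8; mL=-20/81, mR=725/1296; mL+mR=5/16 → advance +1; mR−mL=1045/1296 → turn +1·90°
n=2: pose=(-7,0,W); sL=160/409, sR=160/401; mL=-80/409, mR=64800/164009; mL+mR=80/401 → advance +1; mR−mL=96880/164009 → turn +1·90°
n=3: pose=(-8,0,S); sL=80/157, sR=80/193; mL=-40/157, mR=14000/30301; mL+mR=40/193 → advance +1; mR−mL=21720/30301 → turn +1·90°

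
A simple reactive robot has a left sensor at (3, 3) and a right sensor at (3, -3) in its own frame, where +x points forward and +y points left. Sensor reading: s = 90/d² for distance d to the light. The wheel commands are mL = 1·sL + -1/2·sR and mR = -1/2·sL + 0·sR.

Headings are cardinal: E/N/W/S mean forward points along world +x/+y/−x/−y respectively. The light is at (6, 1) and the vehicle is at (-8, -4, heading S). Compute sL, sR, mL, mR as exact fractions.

18/37 90/353 4689/13061 -9/37

left sensor world pos  = (-5, -7); dL² = 185
right sensor world pos = (-11, -7); dR² = 353
sL = 90/185 = 18/37
sR = 90/353 = 90/353
mL = 1·sL + -1/2·sR = 4689/13061
mR = -1/2·sL + 0·sR = -9/37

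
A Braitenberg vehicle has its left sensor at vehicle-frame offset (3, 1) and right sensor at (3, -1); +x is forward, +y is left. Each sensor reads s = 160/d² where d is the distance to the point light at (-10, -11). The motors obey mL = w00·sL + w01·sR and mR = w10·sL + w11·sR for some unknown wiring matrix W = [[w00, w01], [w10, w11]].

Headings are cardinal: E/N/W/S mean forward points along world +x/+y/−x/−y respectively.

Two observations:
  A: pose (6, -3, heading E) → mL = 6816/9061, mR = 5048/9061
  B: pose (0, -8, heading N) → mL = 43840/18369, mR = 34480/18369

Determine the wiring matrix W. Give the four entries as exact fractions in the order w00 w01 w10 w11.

1 1 1 1/2

obs A: pose=(6,-3,E) → sL=80/221, sR=16/41, mL=6816/9061, mR=5048/9061
obs B: pose=(0,-8,N) → sL=160/117, sR=160/157, mL=43840/18369, mR=34480/18369
sensor matrix S = [[80/221, 16/41], [160/117, 160/157]]; det S = -2109440/12803193
solve [mL_A; mL_B] = S·[w00; w01] and [mR_A; mR_B] = S·[w10; w11]:
  w00 = 1, w01 = 1, w10 = 1, w11 = 1/2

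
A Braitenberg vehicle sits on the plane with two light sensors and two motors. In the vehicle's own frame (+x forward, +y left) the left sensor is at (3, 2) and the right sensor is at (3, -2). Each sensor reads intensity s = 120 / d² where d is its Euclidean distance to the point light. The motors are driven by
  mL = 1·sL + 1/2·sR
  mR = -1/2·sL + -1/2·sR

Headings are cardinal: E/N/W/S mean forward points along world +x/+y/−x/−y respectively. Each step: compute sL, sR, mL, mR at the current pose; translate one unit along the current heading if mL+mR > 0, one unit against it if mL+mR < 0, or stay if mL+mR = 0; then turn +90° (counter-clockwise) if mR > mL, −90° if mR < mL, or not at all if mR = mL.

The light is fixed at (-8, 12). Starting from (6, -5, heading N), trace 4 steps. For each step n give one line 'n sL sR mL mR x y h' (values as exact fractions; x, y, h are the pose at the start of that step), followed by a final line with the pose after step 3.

0 6/17 30/113 933/1921 -594/1921 6 -5 N
1 24/97 120/613 20532/59461 -13176/59461 6 -4 E
2 12/65 12/53 1026/3445 -708/3445 7 -4 S
3 24/101 40/123 4972/12423 -3496/12423 7 -5 W
final 6 -5 N

n=0: pose=(6,-5,N); sL=6/17, sR=30/113; mL=933/1921, mR=-594/1921; mL+mR=3/17 → advance +1; mR−mL=-1527/1921 → turn -1·90°
n=1: pose=(6,-4,E); sL=24/97, sR=120/613; mL=20532/59461, mR=-13176/59461; mL+mR=12/97 → advance +1; mR−mL=-33708/59461 → turn -1·90°
n=2: pose=(7,-4,S); sL=12/65, sR=12/53; mL=1026/3445, mR=-708/3445; mL+mR=6/65 → advance +1; mR−mL=-1734/3445 → turn -1·90°
n=3: pose=(7,-5,W); sL=24/101, sR=40/123; mL=4972/12423, mR=-3496/12423; mL+mR=12/101 → advance +1; mR−mL=-8468/12423 → turn -1·90°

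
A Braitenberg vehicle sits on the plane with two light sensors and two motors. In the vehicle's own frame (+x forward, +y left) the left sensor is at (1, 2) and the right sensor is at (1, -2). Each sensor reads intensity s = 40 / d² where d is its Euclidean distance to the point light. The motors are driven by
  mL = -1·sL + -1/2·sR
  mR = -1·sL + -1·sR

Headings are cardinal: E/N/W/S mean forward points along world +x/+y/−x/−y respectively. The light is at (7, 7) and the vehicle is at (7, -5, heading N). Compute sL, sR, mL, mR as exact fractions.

8/25 8/25 -12/25 -16/25

left sensor world pos  = (5, -4); dL² = 125
right sensor world pos = (9, -4); dR² = 125
sL = 40/125 = 8/25
sR = 40/125 = 8/25
mL = -1·sL + -1/2·sR = -12/25
mR = -1·sL + -1·sR = -16/25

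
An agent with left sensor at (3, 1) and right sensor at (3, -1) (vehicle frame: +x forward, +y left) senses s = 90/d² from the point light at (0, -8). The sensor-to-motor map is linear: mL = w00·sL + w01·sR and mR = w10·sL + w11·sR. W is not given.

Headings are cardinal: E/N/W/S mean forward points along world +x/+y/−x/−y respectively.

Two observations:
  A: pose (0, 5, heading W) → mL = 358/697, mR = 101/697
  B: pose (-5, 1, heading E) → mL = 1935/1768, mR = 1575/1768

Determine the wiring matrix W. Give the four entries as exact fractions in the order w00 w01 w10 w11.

obs A: pose=(0,5,W) → sL=10/17, sR=18/41, mL=358/697, mR=101/697
obs B: pose=(-5,1,E) → sL=45/52, sR=45/34, mL=1935/1768, mR=1575/1768
sensor matrix S = [[10/17, 18/41], [45/52, 45/34]]; det S = 122805/308074
solve [mL_A; mL_B] = S·[w00; w01] and [mR_A; mR_B] = S·[w10; w11]:
  w00 = 1/2, w01 = 1/2, w10 = -1/2, w11 = 1

1/2 1/2 -1/2 1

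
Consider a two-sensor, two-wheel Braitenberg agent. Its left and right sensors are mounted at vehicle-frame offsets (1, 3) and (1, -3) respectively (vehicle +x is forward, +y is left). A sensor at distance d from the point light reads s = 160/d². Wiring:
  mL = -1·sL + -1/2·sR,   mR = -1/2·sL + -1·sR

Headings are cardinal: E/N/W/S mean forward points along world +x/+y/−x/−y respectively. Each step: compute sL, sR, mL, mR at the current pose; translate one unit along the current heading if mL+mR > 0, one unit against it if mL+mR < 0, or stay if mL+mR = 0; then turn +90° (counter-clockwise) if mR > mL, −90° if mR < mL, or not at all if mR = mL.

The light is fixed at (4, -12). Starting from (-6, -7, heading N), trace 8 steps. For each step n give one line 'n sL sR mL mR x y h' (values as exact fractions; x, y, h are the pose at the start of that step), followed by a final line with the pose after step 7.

n=0: pose=(-6,-7,N); sL=32/41, sR=32/17; mL=-1200/697, mR=-1584/697; mL+mR=-2784/697 → advance -1; mR−mL=-384/697 → turn -1·90°
n=1: pose=(-6,-8,E); sL=16/13, sR=80/41; mL=-1176/533, mR=-1368/533; mL+mR=-2544/533 → advance -1; mR−mL=-192/533 → turn -1·90°
n=2: pose=(-7,-8,S); sL=160/73, sR=32/41; mL=-7728/2993, mR=-5616/2993; mL+mR=-13344/2993 → advance -1; mR−mL=2112/2993 → turn +1·90°
n=3: pose=(-7,-7,E); sL=40/41, sR=20/13; mL=-930/533, mR=-1080/533; mL+mR=-2010/533 → advance -1; mR−mL=-150/533 → turn -1·90°
n=4: pose=(-8,-7,S); sL=160/97, sR=160/241; mL=-46320/23377, mR=-34800/23377; mL+mR=-81120/23377 → advance -1; mR−mL=11520/23377 → turn +1·90°
n=5: pose=(-8,-6,E); sL=80/101, sR=16/13; mL=-1848/1313, mR=-2136/1313; mL+mR=-3984/1313 → advance -1; mR−mL=-288/1313 → turn -1·90°
n=6: pose=(-9,-6,S); sL=32/25, sR=160/281; mL=-10992/7025, mR=-8496/7025; mL+mR=-19488/7025 → advance -1; mR−mL=2496/7025 → turn +1·90°
n=7: pose=(-9,-5,E); sL=40/61, sR=1; mL=-141/122, mR=-81/61; mL+mR=-303/122 → advance -1; mR−mL=-21/122 → turn -1·90°

0 32/41 32/17 -1200/697 -1584/697 -6 -7 N
1 16/13 80/41 -1176/533 -1368/533 -6 -8 E
2 160/73 32/41 -7728/2993 -5616/2993 -7 -8 S
3 40/41 20/13 -930/533 -1080/533 -7 -7 E
4 160/97 160/241 -46320/23377 -34800/23377 -8 -7 S
5 80/101 16/13 -1848/1313 -2136/1313 -8 -6 E
6 32/25 160/281 -10992/7025 -8496/7025 -9 -6 S
7 40/61 1 -141/122 -81/61 -9 -5 E
final -10 -5 S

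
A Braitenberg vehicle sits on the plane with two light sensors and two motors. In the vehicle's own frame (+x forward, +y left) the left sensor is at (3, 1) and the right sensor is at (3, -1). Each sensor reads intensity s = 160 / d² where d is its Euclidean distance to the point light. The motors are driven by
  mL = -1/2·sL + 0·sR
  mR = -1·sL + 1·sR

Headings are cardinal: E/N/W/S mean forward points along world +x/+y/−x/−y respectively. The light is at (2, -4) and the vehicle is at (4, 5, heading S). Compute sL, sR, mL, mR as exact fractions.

left sensor world pos  = (5, 2); dL² = 45
right sensor world pos = (3, 2); dR² = 37
sL = 160/45 = 32/9
sR = 160/37 = 160/37
mL = -1/2·sL + 0·sR = -16/9
mR = -1·sL + 1·sR = 256/333

32/9 160/37 -16/9 256/333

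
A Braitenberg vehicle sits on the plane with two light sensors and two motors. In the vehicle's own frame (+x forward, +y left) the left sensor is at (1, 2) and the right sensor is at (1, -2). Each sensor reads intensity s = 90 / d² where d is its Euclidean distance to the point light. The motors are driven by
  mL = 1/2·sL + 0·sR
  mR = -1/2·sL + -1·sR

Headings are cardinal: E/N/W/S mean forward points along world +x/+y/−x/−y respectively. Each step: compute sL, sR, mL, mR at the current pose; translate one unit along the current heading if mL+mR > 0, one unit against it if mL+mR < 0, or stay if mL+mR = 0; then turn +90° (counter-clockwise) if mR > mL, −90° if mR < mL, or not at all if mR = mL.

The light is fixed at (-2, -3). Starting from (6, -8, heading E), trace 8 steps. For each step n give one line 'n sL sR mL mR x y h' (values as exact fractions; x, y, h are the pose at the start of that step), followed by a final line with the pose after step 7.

n=0: pose=(6,-8,E); sL=1, sR=9/13; mL=1/2, mR=-31/26; mL+mR=-9/13 → advance -1; mR−mL=-22/13 → turn -1·90°
n=1: pose=(5,-8,S); sL=10/13, sR=90/61; mL=5/13, mR=-1475/793; mL+mR=-90/61 → advance -1; mR−mL=-1780/793 → turn -1·90°
n=2: pose=(5,-7,W); sL=5/4, sR=9/4; mL=5/8, mR=-23/8; mL+mR=-9/4 → advance -1; mR−mL=-7/2 → turn -1·90°
n=3: pose=(6,-7,N); sL=2, sR=90/109; mL=1, mR=-199/109; mL+mR=-90/109 → advance -1; mR−mL=-308/109 → turn -1·90°
n=4: pose=(6,-8,E); sL=1, sR=9/13; mL=1/2, mR=-31/26; mL+mR=-9/13 → advance -1; mR−mL=-22/13 → turn -1·90°
n=5: pose=(5,-8,S); sL=10/13, sR=90/61; mL=5/13, mR=-1475/793; mL+mR=-90/61 → advance -1; mR−mL=-1780/793 → turn -1·90°
n=6: pose=(5,-7,W); sL=5/4, sR=9/4; mL=5/8, mR=-23/8; mL+mR=-9/4 → advance -1; mR−mL=-7/2 → turn -1·90°
n=7: pose=(6,-7,N); sL=2, sR=90/109; mL=1, mR=-199/109; mL+mR=-90/109 → advance -1; mR−mL=-308/109 → turn -1·90°

0 1 9/13 1/2 -31/26 6 -8 E
1 10/13 90/61 5/13 -1475/793 5 -8 S
2 5/4 9/4 5/8 -23/8 5 -7 W
3 2 90/109 1 -199/109 6 -7 N
4 1 9/13 1/2 -31/26 6 -8 E
5 10/13 90/61 5/13 -1475/793 5 -8 S
6 5/4 9/4 5/8 -23/8 5 -7 W
7 2 90/109 1 -199/109 6 -7 N
final 6 -8 E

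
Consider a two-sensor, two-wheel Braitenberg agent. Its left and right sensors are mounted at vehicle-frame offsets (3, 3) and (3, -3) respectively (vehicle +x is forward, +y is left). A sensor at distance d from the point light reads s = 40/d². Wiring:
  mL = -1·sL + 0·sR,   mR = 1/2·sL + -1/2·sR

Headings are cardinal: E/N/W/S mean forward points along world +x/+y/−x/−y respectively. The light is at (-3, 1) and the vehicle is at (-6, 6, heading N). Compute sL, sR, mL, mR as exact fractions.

2/5 5/8 -2/5 -9/80

left sensor world pos  = (-9, 9); dL² = 100
right sensor world pos = (-3, 9); dR² = 64
sL = 40/100 = 2/5
sR = 40/64 = 5/8
mL = -1·sL + 0·sR = -2/5
mR = 1/2·sL + -1/2·sR = -9/80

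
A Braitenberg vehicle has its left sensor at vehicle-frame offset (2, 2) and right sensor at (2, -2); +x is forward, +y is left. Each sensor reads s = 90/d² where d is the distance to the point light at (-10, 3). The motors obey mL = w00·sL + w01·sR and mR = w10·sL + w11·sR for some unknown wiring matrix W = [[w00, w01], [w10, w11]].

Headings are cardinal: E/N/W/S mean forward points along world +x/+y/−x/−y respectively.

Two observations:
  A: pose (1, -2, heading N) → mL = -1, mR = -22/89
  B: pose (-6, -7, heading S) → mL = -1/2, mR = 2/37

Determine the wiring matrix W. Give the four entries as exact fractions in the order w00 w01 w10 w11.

obs A: pose=(1,-2,N) → sL=1, sR=45/89, mL=-1, mR=-22/89
obs B: pose=(-6,-7,S) → sL=1/2, sR=45/74, mL=-1/2, mR=2/37
sensor matrix S = [[1, 45/89], [1/2, 45/74]]; det S = 1170/3293
solve [mL_A; mL_B] = S·[w00; w01] and [mR_A; mR_B] = S·[w10; w11]:
  w00 = -1, w01 = 0, w10 = -1/2, w11 = 1/2

-1 0 -1/2 1/2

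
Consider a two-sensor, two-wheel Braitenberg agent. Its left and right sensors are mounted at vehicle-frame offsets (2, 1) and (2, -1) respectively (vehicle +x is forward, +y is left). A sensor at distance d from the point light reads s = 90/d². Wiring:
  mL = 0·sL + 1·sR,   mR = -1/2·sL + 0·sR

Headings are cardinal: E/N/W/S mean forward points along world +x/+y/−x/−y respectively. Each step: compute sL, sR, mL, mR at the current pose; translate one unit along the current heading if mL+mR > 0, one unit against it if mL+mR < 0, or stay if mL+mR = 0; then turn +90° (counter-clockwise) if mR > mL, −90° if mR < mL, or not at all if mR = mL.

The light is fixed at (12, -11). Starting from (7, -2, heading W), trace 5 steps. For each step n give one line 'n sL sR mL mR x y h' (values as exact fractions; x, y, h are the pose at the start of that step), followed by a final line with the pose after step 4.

n=0: pose=(7,-2,W); sL=90/113, sR=90/149; mL=90/149, mR=-45/113; mL+mR=3465/16837 → advance +1; mR−mL=-16875/16837 → turn -1·90°
n=1: pose=(6,-2,N); sL=9/17, sR=45/73; mL=45/73, mR=-9/34; mL+mR=873/2482 → advance +1; mR−mL=-2187/2482 → turn -1·90°
n=2: pose=(6,-1,E); sL=90/137, sR=90/97; mL=90/97, mR=-45/137; mL+mR=7965/13289 → advance +1; mR−mL=-16695/13289 → turn -1·90°
n=3: pose=(7,-1,S); sL=9/8, sR=9/10; mL=9/10, mR=-9/16; mL+mR=27/80 → advance +1; mR−mL=-117/80 → turn -1·90°
n=4: pose=(7,-2,W); sL=90/113, sR=90/149; mL=90/149, mR=-45/113; mL+mR=3465/16837 → advance +1; mR−mL=-16875/16837 → turn -1·90°

0 90/113 90/149 90/149 -45/113 7 -2 W
1 9/17 45/73 45/73 -9/34 6 -2 N
2 90/137 90/97 90/97 -45/137 6 -1 E
3 9/8 9/10 9/10 -9/16 7 -1 S
4 90/113 90/149 90/149 -45/113 7 -2 W
final 6 -2 N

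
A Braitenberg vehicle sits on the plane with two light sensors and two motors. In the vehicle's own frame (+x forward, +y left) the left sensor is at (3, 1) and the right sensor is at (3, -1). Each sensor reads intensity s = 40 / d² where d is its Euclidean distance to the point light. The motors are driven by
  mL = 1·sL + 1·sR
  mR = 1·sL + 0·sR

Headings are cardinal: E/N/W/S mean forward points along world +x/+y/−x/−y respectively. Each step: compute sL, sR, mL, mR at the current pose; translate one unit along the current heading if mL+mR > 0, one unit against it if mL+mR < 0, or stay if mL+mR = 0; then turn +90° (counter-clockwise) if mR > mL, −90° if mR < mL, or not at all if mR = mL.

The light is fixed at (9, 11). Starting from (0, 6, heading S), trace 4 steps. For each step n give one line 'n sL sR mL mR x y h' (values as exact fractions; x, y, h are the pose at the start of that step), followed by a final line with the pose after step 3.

0 5/16 10/41 365/656 5/16 0 6 S
1 40/193 40/169 14480/32617 40/193 0 5 W
2 4/13 4/9 88/117 4/13 -1 5 N
3 8/13 8/17 240/221 8/13 -1 6 E
final 0 6 S

n=0: pose=(0,6,S); sL=5/16, sR=10/41; mL=365/656, mR=5/16; mL+mR=285/328 → advance +1; mR−mL=-10/41 → turn -1·90°
n=1: pose=(0,5,W); sL=40/193, sR=40/169; mL=14480/32617, mR=40/193; mL+mR=21240/32617 → advance +1; mR−mL=-40/169 → turn -1·90°
n=2: pose=(-1,5,N); sL=4/13, sR=4/9; mL=88/117, mR=4/13; mL+mR=124/117 → advance +1; mR−mL=-4/9 → turn -1·90°
n=3: pose=(-1,6,E); sL=8/13, sR=8/17; mL=240/221, mR=8/13; mL+mR=376/221 → advance +1; mR−mL=-8/17 → turn -1·90°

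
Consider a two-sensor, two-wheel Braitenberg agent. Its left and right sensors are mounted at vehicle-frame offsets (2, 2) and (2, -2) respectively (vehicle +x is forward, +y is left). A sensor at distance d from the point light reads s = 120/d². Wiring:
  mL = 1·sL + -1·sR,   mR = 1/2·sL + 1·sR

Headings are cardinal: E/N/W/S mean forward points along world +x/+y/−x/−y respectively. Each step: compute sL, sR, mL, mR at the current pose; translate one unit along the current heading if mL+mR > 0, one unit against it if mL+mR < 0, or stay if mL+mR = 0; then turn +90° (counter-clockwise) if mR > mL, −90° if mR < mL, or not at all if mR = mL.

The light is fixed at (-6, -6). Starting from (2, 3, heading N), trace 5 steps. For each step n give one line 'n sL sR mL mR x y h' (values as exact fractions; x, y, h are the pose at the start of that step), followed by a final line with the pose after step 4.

0 120/157 120/221 7680/34697 32100/34697 2 3 N
1 6/5 2/3 8/15 19/15 2 4 W
2 24/29 120/89 -1344/2581 4548/2581 1 4 S
3 60/101 12/13 -432/1313 1602/1313 1 3 E
4 120/157 120/221 7680/34697 32100/34697 2 3 N
final 2 4 W

n=0: pose=(2,3,N); sL=120/157, sR=120/221; mL=7680/34697, mR=32100/34697; mL+mR=180/157 → advance +1; mR−mL=24420/34697 → turn +1·90°
n=1: pose=(2,4,W); sL=6/5, sR=2/3; mL=8/15, mR=19/15; mL+mR=9/5 → advance +1; mR−mL=11/15 → turn +1·90°
n=2: pose=(1,4,S); sL=24/29, sR=120/89; mL=-1344/2581, mR=4548/2581; mL+mR=36/29 → advance +1; mR−mL=5892/2581 → turn +1·90°
n=3: pose=(1,3,E); sL=60/101, sR=12/13; mL=-432/1313, mR=1602/1313; mL+mR=90/101 → advance +1; mR−mL=2034/1313 → turn +1·90°
n=4: pose=(2,3,N); sL=120/157, sR=120/221; mL=7680/34697, mR=32100/34697; mL+mR=180/157 → advance +1; mR−mL=24420/34697 → turn +1·90°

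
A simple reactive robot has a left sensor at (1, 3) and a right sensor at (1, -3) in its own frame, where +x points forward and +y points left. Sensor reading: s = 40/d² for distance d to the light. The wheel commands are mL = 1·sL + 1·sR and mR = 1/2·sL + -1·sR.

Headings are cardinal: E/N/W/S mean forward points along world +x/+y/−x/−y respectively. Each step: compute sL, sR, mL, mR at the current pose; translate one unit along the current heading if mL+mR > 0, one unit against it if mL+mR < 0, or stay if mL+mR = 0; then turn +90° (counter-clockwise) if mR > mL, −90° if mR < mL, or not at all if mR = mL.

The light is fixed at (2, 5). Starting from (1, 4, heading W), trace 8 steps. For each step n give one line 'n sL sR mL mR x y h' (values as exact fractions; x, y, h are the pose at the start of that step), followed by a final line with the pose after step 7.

n=0: pose=(1,4,W); sL=2, sR=5; mL=7, mR=-4; mL+mR=3 → advance +1; mR−mL=-11 → turn -1·90°
n=1: pose=(0,4,N); sL=8/5, sR=40; mL=208/5, mR=-196/5; mL+mR=12/5 → advance +1; mR−mL=-404/5 → turn -1·90°
n=2: pose=(0,5,E); sL=4, sR=4; mL=8, mR=-2; mL+mR=6 → advance +1; mR−mL=-10 → turn -1·90°
n=3: pose=(1,5,S); sL=8, sR=40/17; mL=176/17, mR=28/17; mL+mR=12 → advance +1; mR−mL=-148/17 → turn -1·90°
n=4: pose=(1,4,W); sL=2, sR=5; mL=7, mR=-4; mL+mR=3 → advance +1; mR−mL=-11 → turn -1·90°
n=5: pose=(0,4,N); sL=8/5, sR=40; mL=208/5, mR=-196/5; mL+mR=12/5 → advance +1; mR−mL=-404/5 → turn -1·90°
n=6: pose=(0,5,E); sL=4, sR=4; mL=8, mR=-2; mL+mR=6 → advance +1; mR−mL=-10 → turn -1·90°
n=7: pose=(1,5,S); sL=8, sR=40/17; mL=176/17, mR=28/17; mL+mR=12 → advance +1; mR−mL=-148/17 → turn -1·90°

0 2 5 7 -4 1 4 W
1 8/5 40 208/5 -196/5 0 4 N
2 4 4 8 -2 0 5 E
3 8 40/17 176/17 28/17 1 5 S
4 2 5 7 -4 1 4 W
5 8/5 40 208/5 -196/5 0 4 N
6 4 4 8 -2 0 5 E
7 8 40/17 176/17 28/17 1 5 S
final 1 4 W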